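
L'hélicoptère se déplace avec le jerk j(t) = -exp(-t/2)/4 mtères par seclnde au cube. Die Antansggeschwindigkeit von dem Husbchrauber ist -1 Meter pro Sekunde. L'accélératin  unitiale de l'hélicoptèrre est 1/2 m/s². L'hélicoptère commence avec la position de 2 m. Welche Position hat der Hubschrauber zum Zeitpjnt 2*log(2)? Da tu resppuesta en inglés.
To find the answer, we compute 3 antiderivatives of j(t) = -exp(-t/2)/4. The integral of jerk is acceleration. Using a(0) = 1/2, we get a(t) = exp(-t/2)/2. Taking ∫a(t)dt and applying v(0) = -1, we find v(t) = -exp(-t/2). The integral of velocity, with x(0) = 2, gives position: x(t) = 2·exp(-t/2). We have position x(t) = 2·exp(-t/2). Substituting t = 2*log(2): x(2*log(2)) = 1.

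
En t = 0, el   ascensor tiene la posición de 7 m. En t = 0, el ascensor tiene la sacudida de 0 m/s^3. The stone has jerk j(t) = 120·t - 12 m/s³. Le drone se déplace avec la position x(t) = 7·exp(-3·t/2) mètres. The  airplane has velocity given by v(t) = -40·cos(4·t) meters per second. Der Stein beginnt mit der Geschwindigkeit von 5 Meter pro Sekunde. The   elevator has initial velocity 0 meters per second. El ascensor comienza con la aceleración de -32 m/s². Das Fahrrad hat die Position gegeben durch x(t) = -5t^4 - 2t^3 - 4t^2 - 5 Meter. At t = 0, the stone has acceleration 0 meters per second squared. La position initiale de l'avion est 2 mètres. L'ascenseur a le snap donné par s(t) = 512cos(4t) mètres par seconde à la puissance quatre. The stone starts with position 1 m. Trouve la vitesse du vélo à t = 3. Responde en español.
Para resolver esto, necesitamos tomar 1 derivada de nuestra ecuación de la posición x(t) = -5·t^4 - 2·t^3 - 4·t^2 - 5. Tomando d/dt de x(t), encontramos v(t) = -20·t^3 - 6·t^2 - 8·t. De la ecuación de la velocidad v(t) = -20·t^3 - 6·t^2 - 8·t, sustituimos t = 3 para obtener v = -618.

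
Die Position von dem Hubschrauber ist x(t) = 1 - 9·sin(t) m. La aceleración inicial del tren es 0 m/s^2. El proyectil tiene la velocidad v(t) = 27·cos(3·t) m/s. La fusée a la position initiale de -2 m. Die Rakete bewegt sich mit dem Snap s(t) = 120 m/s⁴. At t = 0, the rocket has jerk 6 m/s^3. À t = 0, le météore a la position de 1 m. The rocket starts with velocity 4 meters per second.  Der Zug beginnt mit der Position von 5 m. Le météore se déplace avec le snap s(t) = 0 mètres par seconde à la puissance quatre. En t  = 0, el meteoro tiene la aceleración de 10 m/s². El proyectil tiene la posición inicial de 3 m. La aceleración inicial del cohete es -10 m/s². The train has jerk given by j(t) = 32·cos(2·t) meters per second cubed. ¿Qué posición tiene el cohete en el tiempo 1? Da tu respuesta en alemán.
Um dies zu lösen, müssen wir 4 Stammfunktionen unserer Gleichung für den Snap s(t) = 120 finden. Durch Integration von dem Snap und Verwendung der Anfangsbedingung j(0) = 6, erhalten wir j(t) = 120·t + 6. Durch Integration von dem Ruck und Verwendung der Anfangsbedingung a(0) = -10, erhalten wir a(t) = 60·t^2 + 6·t - 10. Die Stammfunktion von der Beschleunigung, mit v(0) = 4, ergibt die Geschwindigkeit: v(t) = 20·t^3 + 3·t^2 - 10·t + 4. Durch Integration von der Geschwindigkeit und Verwendung der Anfangsbedingung x(0) = -2, erhalten wir x(t) = 5·t^4 + t^3 - 5·t^2 + 4·t - 2. Mit x(t) = 5·t^4 + t^3 - 5·t^2 + 4·t - 2 und Einsetzen von t = 1, finden wir x = 3.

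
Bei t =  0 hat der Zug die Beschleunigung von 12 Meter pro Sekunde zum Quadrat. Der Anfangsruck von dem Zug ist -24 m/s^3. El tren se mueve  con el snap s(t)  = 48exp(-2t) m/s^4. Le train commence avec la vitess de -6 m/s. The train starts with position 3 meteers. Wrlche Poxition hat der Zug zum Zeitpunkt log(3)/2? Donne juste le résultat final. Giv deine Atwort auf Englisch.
The answer is 1.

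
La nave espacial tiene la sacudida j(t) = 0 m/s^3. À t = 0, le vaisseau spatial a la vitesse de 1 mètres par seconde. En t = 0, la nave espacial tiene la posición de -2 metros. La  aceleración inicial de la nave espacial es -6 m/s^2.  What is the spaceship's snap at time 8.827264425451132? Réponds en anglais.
Starting from jerk j(t) = 0, we take 1 derivative. The derivative of jerk gives snap: s(t) = 0. We have snap s(t) = 0. Substituting t = 8.827264425451132: s(8.827264425451132) = 0.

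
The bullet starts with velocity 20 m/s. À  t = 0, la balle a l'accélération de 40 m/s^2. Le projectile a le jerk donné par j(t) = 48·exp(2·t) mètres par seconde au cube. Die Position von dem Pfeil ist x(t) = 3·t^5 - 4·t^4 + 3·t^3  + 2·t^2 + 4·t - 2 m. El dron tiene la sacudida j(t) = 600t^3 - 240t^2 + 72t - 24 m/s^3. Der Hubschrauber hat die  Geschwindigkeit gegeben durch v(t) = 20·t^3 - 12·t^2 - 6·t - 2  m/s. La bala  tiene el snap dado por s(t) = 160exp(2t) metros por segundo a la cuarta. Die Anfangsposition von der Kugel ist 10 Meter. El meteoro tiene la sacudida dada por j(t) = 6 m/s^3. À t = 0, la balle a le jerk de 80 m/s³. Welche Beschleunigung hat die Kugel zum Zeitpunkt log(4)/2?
Wir müssen das Integral unserer Gleichung für den Snap s(t) = 160·exp(2·t) 2-mal finden. Mit ∫s(t)dt und Anwendung von j(0) = 80, finden wir j(t) = 80·exp(2·t). Das Integral von dem Ruck ist die Beschleunigung. Mit a(0) = 40 erhalten wir a(t) = 40·exp(2·t). Aus der Gleichung für die Beschleunigung a(t) = 40·exp(2·t), setzen wir t = log(4)/2 ein und erhalten a = 160.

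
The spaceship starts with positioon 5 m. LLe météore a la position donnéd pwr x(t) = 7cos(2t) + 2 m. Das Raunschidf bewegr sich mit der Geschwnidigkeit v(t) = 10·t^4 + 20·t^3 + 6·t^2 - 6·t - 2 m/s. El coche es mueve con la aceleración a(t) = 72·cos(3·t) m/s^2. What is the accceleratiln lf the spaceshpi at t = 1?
To solve this, we need to take 1 derivative of our velocity equation v(t) = 10·t^4 + 20·t^3 + 6·t^2 - 6·t - 2. Differentiating velocity, we get acceleration: a(t) = 40·t^3 + 60·t^2 + 12·t - 6. From the given acceleration equation a(t) = 40·t^3 + 60·t^2 + 12·t - 6, we substitute t = 1 to get a = 106.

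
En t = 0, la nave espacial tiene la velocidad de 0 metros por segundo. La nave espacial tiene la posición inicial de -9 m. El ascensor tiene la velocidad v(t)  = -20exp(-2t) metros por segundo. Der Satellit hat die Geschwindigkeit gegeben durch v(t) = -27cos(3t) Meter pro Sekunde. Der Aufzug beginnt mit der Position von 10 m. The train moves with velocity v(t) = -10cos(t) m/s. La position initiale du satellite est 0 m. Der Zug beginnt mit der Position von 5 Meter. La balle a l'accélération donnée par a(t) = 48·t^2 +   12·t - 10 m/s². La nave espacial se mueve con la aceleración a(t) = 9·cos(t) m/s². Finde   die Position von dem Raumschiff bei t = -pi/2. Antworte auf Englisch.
To find the answer, we compute 2 integrals of a(t) = 9·cos(t). The integral of acceleration, with v(0) = 0, gives velocity: v(t) = 9·sin(t). The antiderivative of velocity is position. Using x(0) = -9, we get x(t) = -9·cos(t). We have position x(t) = -9·cos(t). Substituting t = -pi/2: x(-pi/2) = 0.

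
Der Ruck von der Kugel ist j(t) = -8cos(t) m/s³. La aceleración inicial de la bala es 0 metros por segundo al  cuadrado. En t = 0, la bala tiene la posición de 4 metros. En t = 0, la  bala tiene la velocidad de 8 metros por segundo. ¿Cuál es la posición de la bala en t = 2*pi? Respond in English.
We need to integrate our jerk equation j(t) = -8·cos(t) 3 times. The integral of jerk is acceleration. Using a(0) = 0, we get a(t) = -8·sin(t). The antiderivative of acceleration, with v(0) = 8, gives velocity: v(t) = 8·cos(t). The integral of velocity, with x(0) = 4, gives position: x(t) = 8·sin(t) + 4. Using x(t) = 8·sin(t) + 4 and substituting t = 2*pi, we find x = 4.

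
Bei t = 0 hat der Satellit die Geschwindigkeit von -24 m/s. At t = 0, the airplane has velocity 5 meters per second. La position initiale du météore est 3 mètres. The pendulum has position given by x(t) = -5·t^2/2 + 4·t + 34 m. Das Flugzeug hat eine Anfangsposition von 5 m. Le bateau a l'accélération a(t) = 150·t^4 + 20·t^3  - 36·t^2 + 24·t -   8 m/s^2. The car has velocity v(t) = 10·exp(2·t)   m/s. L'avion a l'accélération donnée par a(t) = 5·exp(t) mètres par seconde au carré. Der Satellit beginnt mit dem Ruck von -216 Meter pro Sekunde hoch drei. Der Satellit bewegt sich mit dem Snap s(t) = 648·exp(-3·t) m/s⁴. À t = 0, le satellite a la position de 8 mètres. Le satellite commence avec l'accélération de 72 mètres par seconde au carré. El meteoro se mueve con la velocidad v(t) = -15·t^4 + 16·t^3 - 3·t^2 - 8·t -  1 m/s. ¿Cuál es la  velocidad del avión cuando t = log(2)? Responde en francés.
Nous devons trouver la primitive de notre équation de l'accélération a(t) = 5·exp(t) 1 fois. En prenant ∫a(t)dt et en appliquant v(0) = 5, nous trouvons v(t) = 5·exp(t). En utilisant v(t) = 5·exp(t) et en substituant t = log(2), nous trouvons v = 10.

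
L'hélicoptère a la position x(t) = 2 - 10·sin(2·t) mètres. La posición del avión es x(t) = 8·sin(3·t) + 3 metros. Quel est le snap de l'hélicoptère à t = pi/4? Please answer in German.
Wir müssen unsere Gleichung für die Position x(t) = 2 - 10·sin(2·t) 4-mal ableiten. Mit d/dt von x(t) finden wir v(t) = -20·cos(2·t). Die Ableitung von der Geschwindigkeit ergibt die Beschleunigung: a(t) = 40·sin(2·t). Die Ableitung von der Beschleunigung ergibt den Ruck: j(t) = 80·cos(2·t). Die Ableitung von dem Ruck ergibt den Snap: s(t) = -160·sin(2·t). Aus der Gleichung für den Snap s(t) = -160·sin(2·t), setzen wir t = pi/4 ein und erhalten s = -160.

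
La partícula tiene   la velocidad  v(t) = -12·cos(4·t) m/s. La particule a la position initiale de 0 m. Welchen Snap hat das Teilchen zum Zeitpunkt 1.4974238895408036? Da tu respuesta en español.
Debemos derivar nuestra ecuación de la velocidad v(t) = -12·cos(4·t) 3 veces. La derivada de la velocidad da la aceleración: a(t) = 48·sin(4·t). Tomando d/dt de a(t), encontramos j(t) = 192·cos(4·t). Tomando d/dt de j(t), encontramos s(t) = -768·sin(4·t). De la ecuación del snap s(t) = -768·sin(4·t), sustituimos t = 1.4974238895408036 para obtener s = 222.178181935317.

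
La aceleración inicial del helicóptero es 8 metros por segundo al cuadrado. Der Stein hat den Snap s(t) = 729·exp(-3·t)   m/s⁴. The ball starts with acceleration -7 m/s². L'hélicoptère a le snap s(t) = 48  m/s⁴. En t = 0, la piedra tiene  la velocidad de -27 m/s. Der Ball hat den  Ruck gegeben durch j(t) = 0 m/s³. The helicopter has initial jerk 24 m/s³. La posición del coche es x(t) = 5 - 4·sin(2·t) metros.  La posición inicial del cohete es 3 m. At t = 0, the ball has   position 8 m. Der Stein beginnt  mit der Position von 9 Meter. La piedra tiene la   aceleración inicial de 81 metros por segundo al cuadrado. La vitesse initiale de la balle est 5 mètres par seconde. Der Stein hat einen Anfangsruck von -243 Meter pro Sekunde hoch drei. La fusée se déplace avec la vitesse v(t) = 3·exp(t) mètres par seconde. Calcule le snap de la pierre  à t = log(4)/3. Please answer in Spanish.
Usando s(t) = 729·exp(-3·t) y sustituyendo t = log(4)/3, encontramos s = 729/4.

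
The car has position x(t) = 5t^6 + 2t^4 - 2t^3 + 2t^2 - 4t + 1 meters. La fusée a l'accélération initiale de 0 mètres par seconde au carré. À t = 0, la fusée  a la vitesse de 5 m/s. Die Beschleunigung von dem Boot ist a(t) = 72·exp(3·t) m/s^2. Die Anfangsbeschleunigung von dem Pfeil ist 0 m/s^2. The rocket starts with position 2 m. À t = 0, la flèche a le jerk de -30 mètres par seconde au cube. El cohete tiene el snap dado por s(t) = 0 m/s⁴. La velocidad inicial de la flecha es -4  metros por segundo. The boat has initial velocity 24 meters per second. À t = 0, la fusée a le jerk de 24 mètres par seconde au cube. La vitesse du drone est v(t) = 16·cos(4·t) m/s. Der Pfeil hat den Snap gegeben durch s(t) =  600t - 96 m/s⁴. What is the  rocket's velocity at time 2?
To solve this, we need to take 3 antiderivatives of our snap equation s(t) = 0. The antiderivative of snap is jerk. Using j(0) = 24, we get j(t) = 24. The antiderivative of jerk, with a(0) = 0, gives acceleration: a(t) = 24·t. The integral of acceleration, with v(0) = 5, gives velocity: v(t) = 12·t^2 + 5. We have velocity v(t) = 12·t^2 + 5. Substituting t = 2: v(2) = 53.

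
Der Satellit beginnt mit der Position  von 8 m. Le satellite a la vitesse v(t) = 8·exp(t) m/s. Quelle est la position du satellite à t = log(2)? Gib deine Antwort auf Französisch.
Pour résoudre ceci, nous devons prendre 1 primitive de notre équation de la vitesse v(t) = 8·exp(t). La primitive de la vitesse, avec x(0) = 8, donne la position: x(t) = 8·exp(t). De l'équation de la position x(t) = 8·exp(t), nous substituons t = log(2) pour obtenir x = 16.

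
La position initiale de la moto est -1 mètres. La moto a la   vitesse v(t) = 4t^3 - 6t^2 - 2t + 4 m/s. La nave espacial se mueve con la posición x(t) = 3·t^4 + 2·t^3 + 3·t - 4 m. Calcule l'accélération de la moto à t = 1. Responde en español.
Partiendo de la velocidad v(t) = 4·t^3 - 6·t^2 - 2·t + 4, tomamos 1 derivada. La derivada de la velocidad da la aceleración: a(t) = 12·t^2 - 12·t - 2. Tenemos la aceleración a(t) = 12·t^2 - 12·t - 2. Sustituyendo t = 1: a(1) = -2.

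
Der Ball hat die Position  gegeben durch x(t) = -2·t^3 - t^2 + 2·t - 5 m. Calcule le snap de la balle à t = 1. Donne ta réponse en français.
Nous devons dériver notre équation de la position x(t) = -2·t^3 - t^2 + 2·t - 5 4 fois. La dérivée de la position donne la vitesse: v(t) = -6·t^2 - 2·t + 2. La dérivée de la vitesse donne l'accélération: a(t) = -12·t - 2. La dérivée de l'accélération donne le jerk: j(t) = -12. La dérivée du jerk donne le snap: s(t) = 0. En utilisant s(t) = 0 et en substituant t = 1, nous trouvons s = 0.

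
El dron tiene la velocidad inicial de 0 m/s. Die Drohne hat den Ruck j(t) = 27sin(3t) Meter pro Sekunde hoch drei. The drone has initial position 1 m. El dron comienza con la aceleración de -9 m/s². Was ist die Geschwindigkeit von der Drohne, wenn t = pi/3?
Ausgehend von dem Ruck j(t) = 27·sin(3·t), nehmen wir 2 Integrale. Durch Integration von dem Ruck und Verwendung der Anfangsbedingung a(0) = -9, erhalten wir a(t) = -9·cos(3·t). Das Integral von der Beschleunigung, mit v(0) = 0, ergibt die Geschwindigkeit: v(t) = -3·sin(3·t). Aus der Gleichung für die Geschwindigkeit v(t) = -3·sin(3·t), setzen wir t = pi/3 ein und erhalten v = 0.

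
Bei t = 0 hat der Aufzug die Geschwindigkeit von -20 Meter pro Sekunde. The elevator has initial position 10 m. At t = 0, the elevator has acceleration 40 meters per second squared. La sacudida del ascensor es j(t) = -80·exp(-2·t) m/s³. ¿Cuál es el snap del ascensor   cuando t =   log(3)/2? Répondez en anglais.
Starting from jerk j(t) = -80·exp(-2·t), we take 1 derivative. Taking d/dt of j(t), we find s(t) = 160·exp(-2·t). We have snap s(t) = 160·exp(-2·t). Substituting t = log(3)/2: s(log(3)/2) = 160/3.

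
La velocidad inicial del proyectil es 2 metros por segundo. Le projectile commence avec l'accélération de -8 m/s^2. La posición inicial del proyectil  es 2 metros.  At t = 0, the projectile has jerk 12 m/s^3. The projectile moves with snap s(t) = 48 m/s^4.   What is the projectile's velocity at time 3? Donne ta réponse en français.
Pour résoudre ceci, nous devons prendre 3 primitives de notre équation du snap s(t) = 48. L'intégrale du snap, avec j(0) = 12, donne le jerk: j(t) = 48·t + 12. En prenant ∫j(t)dt et en appliquant a(0) = -8, nous trouvons a(t) = 24·t^2 + 12·t - 8. En intégrant l'accélération et en utilisant la condition initiale v(0) = 2, nous obtenons v(t) = 8·t^3 + 6·t^2 - 8·t + 2. Nous avons la vitesse v(t) = 8·t^3 + 6·t^2 - 8·t + 2. En substituant t = 3: v(3) = 248.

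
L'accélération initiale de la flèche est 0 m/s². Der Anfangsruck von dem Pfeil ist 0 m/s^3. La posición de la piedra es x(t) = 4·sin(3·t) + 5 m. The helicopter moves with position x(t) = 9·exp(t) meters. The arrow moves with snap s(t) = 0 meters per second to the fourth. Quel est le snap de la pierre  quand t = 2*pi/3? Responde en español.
Partiendo de la posición x(t) = 4·sin(3·t) + 5, tomamos 4 derivadas. La derivada de la posición da la velocidad: v(t) = 12·cos(3·t). Derivando la velocidad, obtenemos la aceleración: a(t) = -36·sin(3·t). La derivada de la aceleración da la sacudida: j(t) = -108·cos(3·t). Tomando d/dt de j(t), encontramos s(t) = 324·sin(3·t). Usando s(t) = 324·sin(3·t) y sustituyendo t = 2*pi/3, encontramos s = 0.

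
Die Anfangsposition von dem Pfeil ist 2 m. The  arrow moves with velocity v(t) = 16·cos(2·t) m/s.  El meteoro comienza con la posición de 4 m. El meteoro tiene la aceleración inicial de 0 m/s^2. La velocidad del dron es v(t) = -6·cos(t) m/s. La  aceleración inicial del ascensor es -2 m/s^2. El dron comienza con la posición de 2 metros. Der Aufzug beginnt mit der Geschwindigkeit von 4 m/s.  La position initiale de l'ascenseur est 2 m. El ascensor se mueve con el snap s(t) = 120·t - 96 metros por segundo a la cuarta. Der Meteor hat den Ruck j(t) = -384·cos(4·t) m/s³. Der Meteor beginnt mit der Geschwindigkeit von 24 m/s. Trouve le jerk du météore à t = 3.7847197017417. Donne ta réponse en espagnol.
De la ecuación de la sacudida j(t) = -384·cos(4·t), sustituimos t = 3.7847197017417 para obtener j = 323.479555754320.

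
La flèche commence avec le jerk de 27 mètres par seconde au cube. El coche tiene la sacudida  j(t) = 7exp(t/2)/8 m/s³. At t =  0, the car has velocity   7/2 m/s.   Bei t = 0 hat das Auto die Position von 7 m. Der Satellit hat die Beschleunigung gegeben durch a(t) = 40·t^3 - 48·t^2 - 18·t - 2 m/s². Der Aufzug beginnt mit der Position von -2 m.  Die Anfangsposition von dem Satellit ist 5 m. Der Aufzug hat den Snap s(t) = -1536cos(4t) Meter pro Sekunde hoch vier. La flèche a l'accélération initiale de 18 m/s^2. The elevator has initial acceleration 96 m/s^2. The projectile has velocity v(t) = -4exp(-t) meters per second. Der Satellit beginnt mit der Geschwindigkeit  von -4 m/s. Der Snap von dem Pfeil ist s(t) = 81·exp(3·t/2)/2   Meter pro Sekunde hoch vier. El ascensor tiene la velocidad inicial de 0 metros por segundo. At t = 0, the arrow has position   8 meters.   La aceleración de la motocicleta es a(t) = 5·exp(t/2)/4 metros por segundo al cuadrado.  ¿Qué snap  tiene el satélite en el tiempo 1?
Para resolver esto, necesitamos tomar 2 derivadas de nuestra ecuación de la aceleración a(t) = 40·t^3 - 48·t^2 - 18·t - 2. Derivando la aceleración, obtenemos la sacudida: j(t) = 120·t^2 - 96·t - 18. Tomando d/dt de j(t), encontramos s(t) = 240·t - 96. Usando s(t) = 240·t - 96 y sustituyendo t = 1, encontramos s = 144.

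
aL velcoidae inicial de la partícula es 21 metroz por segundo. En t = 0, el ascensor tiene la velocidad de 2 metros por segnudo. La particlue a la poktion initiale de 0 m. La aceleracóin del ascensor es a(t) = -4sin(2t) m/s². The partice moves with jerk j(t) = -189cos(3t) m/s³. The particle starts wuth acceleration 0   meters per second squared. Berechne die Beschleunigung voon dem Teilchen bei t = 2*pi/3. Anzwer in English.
We must find the integral of our jerk equation j(t) = -189·cos(3·t) 1 time. Integrating jerk and using the initial condition a(0) = 0, we get a(t) = -63·sin(3·t). From the given acceleration equation a(t) = -63·sin(3·t), we substitute t = 2*pi/3 to get a = 0.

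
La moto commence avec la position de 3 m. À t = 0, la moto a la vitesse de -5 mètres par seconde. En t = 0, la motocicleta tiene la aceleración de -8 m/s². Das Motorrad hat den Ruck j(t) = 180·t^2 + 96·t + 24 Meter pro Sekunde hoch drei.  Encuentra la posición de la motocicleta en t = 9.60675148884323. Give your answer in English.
To solve this, we need to take 3 antiderivatives of our jerk equation j(t) = 180·t^2 + 96·t + 24. The antiderivative of jerk is acceleration. Using a(0) = -8, we get a(t) = 60·t^3 + 48·t^2 + 24·t - 8. Taking ∫a(t)dt and applying v(0) = -5, we find v(t) = 15·t^4 + 16·t^3 + 12·t^2 - 8·t - 5. Finding the integral of v(t) and using x(0) = 3: x(t) = 3·t^5 + 4·t^4 + 4·t^3 - 4·t^2 - 5·t + 3. We have position x(t) = 3·t^5 + 4·t^4 + 4·t^3 - 4·t^2 - 5·t + 3. Substituting t = 9.60675148884323: x(9.60675148884323) = 282674.932299009.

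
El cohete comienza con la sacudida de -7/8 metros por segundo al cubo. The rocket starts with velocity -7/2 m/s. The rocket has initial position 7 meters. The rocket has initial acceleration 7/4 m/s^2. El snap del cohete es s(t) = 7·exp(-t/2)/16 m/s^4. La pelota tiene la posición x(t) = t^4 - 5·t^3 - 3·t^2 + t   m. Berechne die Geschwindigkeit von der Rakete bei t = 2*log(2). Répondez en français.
En partant du snap s(t) = 7·exp(-t/2)/16, nous prenons 3 intégrales. En intégrant le snap et en utilisant la condition initiale j(0) = -7/8, nous obtenons j(t) = -7·exp(-t/2)/8. L'intégrale du jerk, avec a(0) = 7/4, donne l'accélération: a(t) = 7·exp(-t/2)/4. En prenant ∫a(t)dt et en appliquant v(0) = -7/2, nous trouvons v(t) = -7·exp(-t/2)/2. De l'équation de la vitesse v(t) = -7·exp(-t/2)/2, nous substituons t = 2*log(2) pour obtenir v = -7/4.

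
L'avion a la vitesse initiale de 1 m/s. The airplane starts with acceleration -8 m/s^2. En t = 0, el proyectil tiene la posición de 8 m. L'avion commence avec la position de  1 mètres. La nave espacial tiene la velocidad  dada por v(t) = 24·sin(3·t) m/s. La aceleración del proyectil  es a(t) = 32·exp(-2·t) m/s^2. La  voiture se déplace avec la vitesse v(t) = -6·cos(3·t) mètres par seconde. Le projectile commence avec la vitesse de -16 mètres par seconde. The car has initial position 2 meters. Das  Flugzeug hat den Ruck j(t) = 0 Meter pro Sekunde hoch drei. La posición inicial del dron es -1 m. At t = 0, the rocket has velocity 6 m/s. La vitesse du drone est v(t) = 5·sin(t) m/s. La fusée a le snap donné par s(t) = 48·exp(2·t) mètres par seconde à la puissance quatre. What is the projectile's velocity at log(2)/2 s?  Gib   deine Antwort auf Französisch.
Nous devons trouver la primitive de notre équation de l'accélération a(t) = 32·exp(-2·t) 1 fois. En intégrant l'accélération et en utilisant la condition initiale v(0) = -16, nous obtenons v(t) = -16·exp(-2·t). En utilisant v(t) = -16·exp(-2·t) et en substituant t = log(2)/2, nous trouvons v = -8.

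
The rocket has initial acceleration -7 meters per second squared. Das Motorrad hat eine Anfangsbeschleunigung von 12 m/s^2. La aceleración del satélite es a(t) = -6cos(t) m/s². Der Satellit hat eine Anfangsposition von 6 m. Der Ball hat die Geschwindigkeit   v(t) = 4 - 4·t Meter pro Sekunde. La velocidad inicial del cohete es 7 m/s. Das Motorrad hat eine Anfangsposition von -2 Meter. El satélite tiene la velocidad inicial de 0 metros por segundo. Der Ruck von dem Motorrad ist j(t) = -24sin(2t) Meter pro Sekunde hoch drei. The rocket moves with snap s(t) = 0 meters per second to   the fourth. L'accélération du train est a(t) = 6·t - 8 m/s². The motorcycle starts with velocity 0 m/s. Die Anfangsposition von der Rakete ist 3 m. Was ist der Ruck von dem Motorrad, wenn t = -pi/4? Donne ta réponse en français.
Nous avons le jerk j(t) = -24·sin(2·t). En substituant t = -pi/4: j(-pi/4) = 24.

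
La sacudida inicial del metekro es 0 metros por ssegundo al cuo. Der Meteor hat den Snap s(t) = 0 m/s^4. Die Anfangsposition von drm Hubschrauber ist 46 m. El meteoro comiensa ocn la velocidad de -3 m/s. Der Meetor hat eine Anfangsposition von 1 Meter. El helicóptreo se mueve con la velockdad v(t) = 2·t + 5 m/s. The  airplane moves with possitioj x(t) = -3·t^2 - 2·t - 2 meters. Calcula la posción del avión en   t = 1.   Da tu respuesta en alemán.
Mit x(t) = -3·t^2 - 2·t - 2 und Einsetzen von t = 1, finden wir x = -7.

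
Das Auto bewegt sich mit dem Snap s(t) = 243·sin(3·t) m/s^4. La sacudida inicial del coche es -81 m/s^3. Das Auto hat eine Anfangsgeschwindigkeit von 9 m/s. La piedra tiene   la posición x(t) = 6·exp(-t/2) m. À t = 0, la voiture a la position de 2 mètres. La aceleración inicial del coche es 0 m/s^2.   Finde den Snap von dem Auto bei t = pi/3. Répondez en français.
Nous avons le snap s(t) = 243·sin(3·t). En substituant t = pi/3: s(pi/3) = 0.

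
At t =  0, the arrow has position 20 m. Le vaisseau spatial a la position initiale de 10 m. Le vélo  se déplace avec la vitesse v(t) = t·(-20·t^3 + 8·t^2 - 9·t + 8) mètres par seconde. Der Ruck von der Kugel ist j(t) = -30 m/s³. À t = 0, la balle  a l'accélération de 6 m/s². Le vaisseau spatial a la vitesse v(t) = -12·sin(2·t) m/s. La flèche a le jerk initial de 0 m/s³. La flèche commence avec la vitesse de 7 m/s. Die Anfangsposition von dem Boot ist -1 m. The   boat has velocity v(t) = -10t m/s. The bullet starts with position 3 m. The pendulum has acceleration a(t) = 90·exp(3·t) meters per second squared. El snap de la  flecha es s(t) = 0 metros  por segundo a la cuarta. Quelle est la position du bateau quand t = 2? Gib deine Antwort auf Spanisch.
Para resolver esto, necesitamos tomar 1 integral de nuestra ecuación de la velocidad v(t) = -10·t. La integral de la velocidad es la posición. Usando x(0) = -1, obtenemos x(t) = -5·t^2 - 1. De la ecuación de la posición x(t) = -5·t^2 - 1, sustituimos t = 2 para obtener x = -21.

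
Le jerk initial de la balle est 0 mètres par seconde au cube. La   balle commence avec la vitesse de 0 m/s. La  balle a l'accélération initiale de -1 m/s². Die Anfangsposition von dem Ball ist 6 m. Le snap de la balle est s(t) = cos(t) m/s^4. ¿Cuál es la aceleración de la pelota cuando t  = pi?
Partiendo del snap s(t) = cos(t), tomamos 2 integrales. Integrando el snap y usando la condición inicial j(0) = 0, obtenemos j(t) = sin(t). La antiderivada de la sacudida es la aceleración. Usando a(0) = -1, obtenemos a(t) = -cos(t). Usando a(t) = -cos(t) y sustituyendo t = pi, encontramos a = 1.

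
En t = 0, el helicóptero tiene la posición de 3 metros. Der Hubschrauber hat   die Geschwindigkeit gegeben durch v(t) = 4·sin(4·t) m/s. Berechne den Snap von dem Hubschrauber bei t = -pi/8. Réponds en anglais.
To solve this, we need to take 3 derivatives of our velocity equation v(t) = 4·sin(4·t). The derivative of velocity gives acceleration: a(t) = 16·cos(4·t). Taking d/dt of a(t), we find j(t) = -64·sin(4·t). Taking d/dt of j(t), we find s(t) = -256·cos(4·t). Using s(t) = -256·cos(4·t) and substituting t = -pi/8, we find s = 0.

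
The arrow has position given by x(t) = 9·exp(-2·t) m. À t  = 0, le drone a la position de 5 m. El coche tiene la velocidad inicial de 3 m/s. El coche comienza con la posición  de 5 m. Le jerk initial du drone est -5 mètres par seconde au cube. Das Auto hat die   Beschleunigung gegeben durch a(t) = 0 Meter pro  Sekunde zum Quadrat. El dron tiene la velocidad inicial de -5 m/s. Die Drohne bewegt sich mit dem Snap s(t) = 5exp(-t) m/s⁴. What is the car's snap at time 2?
Starting from acceleration a(t) = 0, we take 2 derivatives. The derivative of acceleration gives jerk: j(t) = 0. The derivative of jerk gives snap: s(t) = 0. Using s(t) = 0 and substituting t = 2, we find s = 0.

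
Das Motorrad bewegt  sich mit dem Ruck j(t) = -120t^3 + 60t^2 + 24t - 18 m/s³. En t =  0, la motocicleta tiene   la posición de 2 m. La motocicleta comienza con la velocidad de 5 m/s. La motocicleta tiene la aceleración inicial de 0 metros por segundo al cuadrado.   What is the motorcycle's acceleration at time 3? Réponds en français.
Nous devons trouver la primitive de notre équation du jerk j(t) = -120·t^3 + 60·t^2 + 24·t - 18 1 fois. En intégrant le jerk et en utilisant la condition initiale a(0) = 0, nous obtenons a(t) = 2·t·(-15·t^3 + 10·t^2 + 6·t - 9). De l'équation de l'accélération a(t) = 2·t·(-15·t^3 + 10·t^2 + 6·t - 9), nous substituons t = 3 pour obtenir a = -1836.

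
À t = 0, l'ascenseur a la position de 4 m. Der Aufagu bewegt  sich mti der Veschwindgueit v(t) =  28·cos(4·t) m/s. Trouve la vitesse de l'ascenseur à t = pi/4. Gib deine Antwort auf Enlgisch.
Using v(t) = 28·cos(4·t) and substituting t = pi/4, we find v = -28.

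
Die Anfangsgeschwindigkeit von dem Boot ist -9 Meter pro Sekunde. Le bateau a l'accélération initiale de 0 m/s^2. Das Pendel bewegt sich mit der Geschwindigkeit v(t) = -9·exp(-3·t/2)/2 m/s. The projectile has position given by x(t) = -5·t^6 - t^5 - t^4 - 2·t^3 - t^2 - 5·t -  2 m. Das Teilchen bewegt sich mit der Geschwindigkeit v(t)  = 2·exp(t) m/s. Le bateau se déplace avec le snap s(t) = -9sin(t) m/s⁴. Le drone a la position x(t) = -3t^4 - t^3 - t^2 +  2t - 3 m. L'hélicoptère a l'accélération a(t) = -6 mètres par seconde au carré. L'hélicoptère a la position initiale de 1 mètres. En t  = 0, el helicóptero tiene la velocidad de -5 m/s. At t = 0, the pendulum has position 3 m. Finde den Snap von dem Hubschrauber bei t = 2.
Ausgehend von der Beschleunigung a(t) = -6, nehmen wir 2 Ableitungen. Mit d/dt von a(t) finden wir j(t) = 0. Mit d/dt von j(t) finden wir s(t) = 0. Aus der Gleichung für den Snap s(t) = 0, setzen wir t = 2 ein und erhalten s = 0.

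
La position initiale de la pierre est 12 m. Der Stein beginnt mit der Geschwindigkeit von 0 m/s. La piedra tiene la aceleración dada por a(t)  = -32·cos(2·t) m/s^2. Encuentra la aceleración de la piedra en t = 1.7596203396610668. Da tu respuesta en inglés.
Using a(t) = -32·cos(2·t) and substituting t = 1.7596203396610668, we find a = 29.7451027707899.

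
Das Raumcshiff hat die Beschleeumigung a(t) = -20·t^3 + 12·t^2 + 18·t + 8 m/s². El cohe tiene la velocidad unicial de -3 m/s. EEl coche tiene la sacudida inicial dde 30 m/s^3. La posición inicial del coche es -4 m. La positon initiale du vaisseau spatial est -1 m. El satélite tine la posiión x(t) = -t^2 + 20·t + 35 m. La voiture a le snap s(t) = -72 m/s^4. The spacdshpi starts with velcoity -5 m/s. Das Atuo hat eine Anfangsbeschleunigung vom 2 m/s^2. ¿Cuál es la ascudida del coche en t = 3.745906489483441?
Debemos encontrar la antiderivada de nuestra ecuación del snap s(t) = -72 1 vez. Integrando el snap y usando la condición inicial j(0) = 30, obtenemos j(t) = 30 - 72·t. De la ecuación de la sacudida j(t) = 30 - 72·t, sustituimos t = 3.745906489483441 para obtener j = -239.705267242808.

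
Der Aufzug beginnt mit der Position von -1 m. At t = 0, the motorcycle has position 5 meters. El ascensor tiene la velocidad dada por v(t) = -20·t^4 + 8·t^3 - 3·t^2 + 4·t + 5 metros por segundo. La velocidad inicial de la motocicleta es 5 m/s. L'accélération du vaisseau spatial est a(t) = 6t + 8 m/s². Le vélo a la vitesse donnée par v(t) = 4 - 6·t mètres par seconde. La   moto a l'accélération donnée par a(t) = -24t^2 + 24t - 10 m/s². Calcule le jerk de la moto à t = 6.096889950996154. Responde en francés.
Pour résoudre ceci, nous devons prendre 1 dérivée de notre équation de l'accélération a(t) = -24·t^2 + 24·t - 10. En prenant d/dt de a(t), nous trouvons j(t) = 24 - 48·t. Nous avons le jerk j(t) = 24 - 48·t. En substituant t = 6.096889950996154: j(6.096889950996154) = -268.650717647815.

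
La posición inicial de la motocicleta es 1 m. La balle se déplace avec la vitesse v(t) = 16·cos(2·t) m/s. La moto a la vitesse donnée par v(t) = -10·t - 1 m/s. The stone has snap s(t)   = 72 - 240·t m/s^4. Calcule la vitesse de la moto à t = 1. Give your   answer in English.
Using v(t) = -10·t - 1 and substituting t = 1, we find v = -11.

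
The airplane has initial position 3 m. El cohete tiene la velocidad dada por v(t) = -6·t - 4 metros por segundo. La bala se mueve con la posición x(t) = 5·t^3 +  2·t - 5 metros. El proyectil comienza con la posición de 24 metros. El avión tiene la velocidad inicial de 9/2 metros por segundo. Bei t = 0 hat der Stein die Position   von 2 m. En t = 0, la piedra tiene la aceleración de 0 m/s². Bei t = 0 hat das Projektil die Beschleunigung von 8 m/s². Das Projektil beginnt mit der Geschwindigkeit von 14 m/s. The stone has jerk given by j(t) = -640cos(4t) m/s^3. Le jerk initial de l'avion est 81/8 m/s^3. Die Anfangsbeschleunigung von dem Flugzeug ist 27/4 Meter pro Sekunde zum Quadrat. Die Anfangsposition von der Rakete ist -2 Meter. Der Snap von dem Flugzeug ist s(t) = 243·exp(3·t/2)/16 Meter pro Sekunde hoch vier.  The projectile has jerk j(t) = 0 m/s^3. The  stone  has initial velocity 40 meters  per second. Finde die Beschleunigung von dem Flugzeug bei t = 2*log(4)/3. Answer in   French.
Nous devons intégrer notre équation du snap s(t) = 243·exp(3·t/2)/16 2 fois. L'intégrale du snap est le jerk. En utilisant j(0) = 81/8, nous obtenons j(t) = 81·exp(3·t/2)/8. En prenant ∫j(t)dt et en appliquant a(0) = 27/4, nous trouvons a(t) = 27·exp(3·t/2)/4. En utilisant a(t) = 27·exp(3·t/2)/4 et en substituant t = 2*log(4)/3, nous trouvons a = 27.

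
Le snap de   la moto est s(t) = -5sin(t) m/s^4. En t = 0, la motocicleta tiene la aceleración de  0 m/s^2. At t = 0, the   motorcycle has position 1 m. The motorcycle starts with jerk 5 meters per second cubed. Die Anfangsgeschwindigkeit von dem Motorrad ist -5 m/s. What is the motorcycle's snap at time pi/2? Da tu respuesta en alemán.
Mit s(t) = -5·sin(t) und Einsetzen von t = pi/2, finden wir s = -5.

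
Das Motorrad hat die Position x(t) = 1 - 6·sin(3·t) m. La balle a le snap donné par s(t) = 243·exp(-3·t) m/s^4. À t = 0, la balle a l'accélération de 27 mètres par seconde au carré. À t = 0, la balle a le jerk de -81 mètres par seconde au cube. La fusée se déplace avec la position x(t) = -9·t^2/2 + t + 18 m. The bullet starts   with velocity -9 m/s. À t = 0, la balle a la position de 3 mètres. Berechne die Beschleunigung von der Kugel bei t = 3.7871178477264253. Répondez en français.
En partant du snap s(t) = 243·exp(-3·t), nous prenons 2 primitives. En intégrant le snap et en utilisant la condition initiale j(0) = -81, nous obtenons j(t) = -81·exp(-3·t). En prenant ∫j(t)dt et en appliquant a(0) = 27, nous trouvons a(t) = 27·exp(-3·t). De l'équation de l'accélération a(t) = 27·exp(-3·t), nous substituons t = 3.7871178477264253 pour obtenir a = 0.000314188737692735.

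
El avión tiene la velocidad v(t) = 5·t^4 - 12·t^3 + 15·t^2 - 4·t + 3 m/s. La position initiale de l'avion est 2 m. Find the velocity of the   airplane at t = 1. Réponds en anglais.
Using v(t) = 5·t^4 - 12·t^3 + 15·t^2 - 4·t + 3 and substituting t = 1, we find v = 7.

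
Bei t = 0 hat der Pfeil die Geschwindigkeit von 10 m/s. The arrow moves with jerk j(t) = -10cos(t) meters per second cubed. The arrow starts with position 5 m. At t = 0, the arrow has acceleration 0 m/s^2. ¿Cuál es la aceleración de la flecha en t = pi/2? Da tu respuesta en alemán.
Wir müssen unsere Gleichung für den Ruck j(t) = -10·cos(t) 1-mal integrieren. Mit ∫j(t)dt und Anwendung von a(0) = 0, finden wir a(t) = -10·sin(t). Aus der Gleichung für die Beschleunigung a(t) = -10·sin(t), setzen wir t = pi/2 ein und erhalten a = -10.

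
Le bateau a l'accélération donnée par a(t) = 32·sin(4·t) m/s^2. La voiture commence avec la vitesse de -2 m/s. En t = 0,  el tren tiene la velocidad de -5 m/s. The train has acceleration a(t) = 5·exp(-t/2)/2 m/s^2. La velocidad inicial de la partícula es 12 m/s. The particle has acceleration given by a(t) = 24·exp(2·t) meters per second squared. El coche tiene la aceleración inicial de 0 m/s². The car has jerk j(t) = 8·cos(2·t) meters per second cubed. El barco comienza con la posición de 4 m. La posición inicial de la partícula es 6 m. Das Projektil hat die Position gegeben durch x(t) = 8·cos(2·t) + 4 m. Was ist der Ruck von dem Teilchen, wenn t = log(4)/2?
Um dies zu lösen, müssen wir 1 Ableitung unserer Gleichung für die Beschleunigung a(t) = 24·exp(2·t) nehmen. Die Ableitung von der Beschleunigung ergibt den Ruck: j(t) = 48·exp(2·t). Aus der Gleichung für den Ruck j(t) = 48·exp(2·t), setzen wir t = log(4)/2 ein und erhalten j = 192.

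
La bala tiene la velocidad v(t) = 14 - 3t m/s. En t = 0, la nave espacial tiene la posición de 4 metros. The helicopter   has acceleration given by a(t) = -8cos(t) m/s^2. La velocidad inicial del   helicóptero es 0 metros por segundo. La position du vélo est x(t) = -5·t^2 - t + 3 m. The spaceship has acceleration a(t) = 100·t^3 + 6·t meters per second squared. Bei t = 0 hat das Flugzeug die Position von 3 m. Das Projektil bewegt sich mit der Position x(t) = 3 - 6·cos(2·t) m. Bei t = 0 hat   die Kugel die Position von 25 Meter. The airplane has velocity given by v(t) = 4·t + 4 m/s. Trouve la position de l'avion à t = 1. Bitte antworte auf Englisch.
We must find the antiderivative of our velocity equation v(t) = 4·t + 4 1 time. Taking ∫v(t)dt and applying x(0) = 3, we find x(t) = 2·t^2 + 4·t + 3. We have position x(t) = 2·t^2 + 4·t + 3. Substituting t = 1: x(1) = 9.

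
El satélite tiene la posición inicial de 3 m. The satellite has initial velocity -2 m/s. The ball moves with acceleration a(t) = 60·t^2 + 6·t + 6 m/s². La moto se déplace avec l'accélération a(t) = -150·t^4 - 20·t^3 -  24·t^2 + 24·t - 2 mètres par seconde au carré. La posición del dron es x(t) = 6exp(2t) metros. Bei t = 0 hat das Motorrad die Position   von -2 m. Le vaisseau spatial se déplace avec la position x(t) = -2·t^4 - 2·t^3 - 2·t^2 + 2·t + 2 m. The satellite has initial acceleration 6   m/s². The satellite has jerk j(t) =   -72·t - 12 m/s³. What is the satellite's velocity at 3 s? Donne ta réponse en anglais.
To find the answer, we compute 2 integrals of j(t) = -72·t - 12. Taking ∫j(t)dt and applying a(0) = 6, we find a(t) = -36·t^2 - 12·t + 6. Finding the integral of a(t) and using v(0) = -2: v(t) = -12·t^3 - 6·t^2 + 6·t - 2. Using v(t) = -12·t^3 - 6·t^2 + 6·t - 2 and substituting t = 3, we find v = -362.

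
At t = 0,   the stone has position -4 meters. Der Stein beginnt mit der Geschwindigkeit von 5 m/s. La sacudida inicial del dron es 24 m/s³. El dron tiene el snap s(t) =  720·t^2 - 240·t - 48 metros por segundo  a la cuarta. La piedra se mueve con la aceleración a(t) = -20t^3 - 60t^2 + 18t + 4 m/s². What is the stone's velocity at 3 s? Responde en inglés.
We need to integrate our acceleration equation a(t) = -20·t^3 - 60·t^2 + 18·t + 4 1 time. Integrating acceleration and using the initial condition v(0) = 5, we get v(t) = -5·t^4 - 20·t^3 + 9·t^2 + 4·t + 5. We have velocity v(t) = -5·t^4 - 20·t^3 + 9·t^2 + 4·t + 5. Substituting t = 3: v(3) = -847.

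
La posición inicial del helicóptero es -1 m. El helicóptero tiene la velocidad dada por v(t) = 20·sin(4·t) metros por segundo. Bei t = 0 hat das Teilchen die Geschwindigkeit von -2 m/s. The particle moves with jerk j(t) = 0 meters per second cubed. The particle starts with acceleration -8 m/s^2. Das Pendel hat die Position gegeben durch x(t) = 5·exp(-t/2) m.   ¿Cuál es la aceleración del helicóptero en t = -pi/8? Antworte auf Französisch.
En partant de la vitesse v(t) = 20·sin(4·t), nous prenons 1 dérivée. En prenant d/dt de v(t), nous trouvons a(t) = 80·cos(4·t). En utilisant a(t) = 80·cos(4·t) et en substituant t = -pi/8, nous trouvons a = 0.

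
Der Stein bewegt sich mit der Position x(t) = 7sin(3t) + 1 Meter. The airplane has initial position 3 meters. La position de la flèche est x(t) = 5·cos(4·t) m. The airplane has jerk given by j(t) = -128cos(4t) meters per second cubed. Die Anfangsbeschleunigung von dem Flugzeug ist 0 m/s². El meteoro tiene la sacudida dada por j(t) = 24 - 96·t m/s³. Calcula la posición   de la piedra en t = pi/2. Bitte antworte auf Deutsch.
Wir haben die Position x(t) = 7·sin(3·t) + 1. Durch Einsetzen von t = pi/2: x(pi/2) = -6.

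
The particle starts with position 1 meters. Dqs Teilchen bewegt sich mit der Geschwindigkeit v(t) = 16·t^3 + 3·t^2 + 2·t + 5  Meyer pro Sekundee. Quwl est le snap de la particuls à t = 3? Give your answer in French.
En partant de la vitesse v(t) = 16·t^3 + 3·t^2 + 2·t + 5, nous prenons 3 dérivées. En dérivant la vitesse, nous obtenons l'accélération: a(t) = 48·t^2 + 6·t + 2. En prenant d/dt de a(t), nous trouvons j(t) = 96·t + 6. En prenant d/dt de j(t), nous trouvons s(t) = 96. De l'équation du snap s(t) = 96, nous substituons t = 3 pour obtenir s = 96.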